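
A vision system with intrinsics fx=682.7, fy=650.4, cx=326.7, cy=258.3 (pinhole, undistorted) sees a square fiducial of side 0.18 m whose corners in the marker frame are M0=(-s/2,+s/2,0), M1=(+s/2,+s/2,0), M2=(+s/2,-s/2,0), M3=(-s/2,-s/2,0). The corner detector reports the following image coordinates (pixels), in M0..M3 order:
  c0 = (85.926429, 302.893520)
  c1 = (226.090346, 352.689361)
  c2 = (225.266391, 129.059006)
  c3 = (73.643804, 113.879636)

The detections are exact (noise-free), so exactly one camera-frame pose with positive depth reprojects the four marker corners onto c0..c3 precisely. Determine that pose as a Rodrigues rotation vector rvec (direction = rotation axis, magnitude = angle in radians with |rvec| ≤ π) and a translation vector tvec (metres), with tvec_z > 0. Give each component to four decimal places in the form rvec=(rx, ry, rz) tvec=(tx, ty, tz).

Intrinsics K: fx=682.7, fy=650.4, cx=326.7, cy=258.3
Marker side s = 0.18 m; corners in marker frame (Z=0):
  M0 = (-0.0900, +0.0900, 0)
  M1 = (+0.0900, +0.0900, 0)
  M2 = (+0.0900, -0.0900, 0)
  M3 = (-0.0900, -0.0900, 0)
Detected image corners:
  c0 = (85.926429, 302.893520) px
  c1 = (226.090346, 352.689361) px
  c2 = (225.266391, 129.059006) px
  c3 = (73.643804, 113.879636) px
Planar DLT: solve 8×8 A·h = b for H (H[2,2]=1):
  H  [+655.19398 +112.85271 +146.25645]
  H  [-41.75926 +1245.69687 +227.62840]
  H  [-1.00794 +0.48162 +1.00000]
B = K⁻¹H; ‖b₁‖=1.791203, ‖b₂‖=1.791203; λ = 2/(‖b₁‖+‖b₂‖) = 0.558284, sign → tz>0 ⇒ λ=+0.558284
r₁ = λ·B[:,0] = (+0.80507,+0.18763,-0.56272); r₂ = λ·B[:,1] = (-0.03638,+0.96249,+0.26888)
r₃ = r₁×r₂ = (+0.59206,-0.19599,+0.78170); SVD([r₁ r₂ r₃]) → R = UVᵀ:
  R  [+0.80507 -0.03638 +0.59206]
  R  [+0.18763 +0.96249 -0.19599]
  R  [-0.56272 +0.26888 +0.78170]
t = (-0.14756, -0.02633, +0.55828) m
tr R = 2.549260; θ = arccos((tr R − 1)/2) = 0.684667 rad = 39.229°
axis k = ((R−Rᵀ)₃₂, (R−Rᵀ)₁₃, (R−Rᵀ)₂₁) / (2 sinθ) = (+0.367538, +0.912988, +0.177111)
rvec = θ·k = (+0.251641, +0.625093, +0.121262)

rvec=(0.2516, 0.6251, 0.1213) tvec=(-0.1476, -0.0263, 0.5583)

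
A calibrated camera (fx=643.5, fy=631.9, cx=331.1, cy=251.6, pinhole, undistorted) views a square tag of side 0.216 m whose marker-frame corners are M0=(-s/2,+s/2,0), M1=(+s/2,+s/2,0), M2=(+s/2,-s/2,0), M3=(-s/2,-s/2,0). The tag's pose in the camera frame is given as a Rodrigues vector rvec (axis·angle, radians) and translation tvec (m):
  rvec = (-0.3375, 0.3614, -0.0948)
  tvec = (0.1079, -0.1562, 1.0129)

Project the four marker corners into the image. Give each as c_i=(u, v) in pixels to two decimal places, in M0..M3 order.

Intrinsics K: fx=643.5, fy=631.9, cx=331.1, cy=251.6
Marker side s = 0.216 m; corners in marker frame (Z=0):
  M0 = (-0.1080, +0.1080, 0)
  M1 = (+0.1080, +0.1080, 0)
  M2 = (+0.1080, -0.1080, 0)
  M3 = (-0.1080, -0.1080, 0)
rvec = (-0.3375, 0.3614, -0.0948), |rvec| = θ = 0.50349 rad = 28.848°
Rodrigues: sinθ=0.48249, 1−cosθ=0.12410; R = I + sinθ·[k]× + (1−cosθ)·[k]×²:
    [+0.93166 +0.03114 +0.36199]
    [-0.15055 +0.93984 +0.30665]
    [-0.33066 -0.34019 +0.88030]
t = (0.1079, -0.1562, 1.0129) m
M0: Pc = R·M0+t = (+0.01064, -0.03844, +1.01187); u = 643.5·(+0.01064)/1.01187 + 331.1 = 337.8685, v = 631.9·(-0.03844)/1.01187 + 251.6 = 227.5963
M1: Pc = R·M1+t = (+0.21188, -0.07096, +0.94045); u = 643.5·(+0.21188)/0.94045 + 331.1 = 476.0802, v = 631.9·(-0.07096)/0.94045 + 251.6 = 203.9230
M2: Pc = R·M2+t = (+0.20516, -0.27396, +1.01393); u = 643.5·(+0.20516)/1.01393 + 331.1 = 461.3048, v = 631.9·(-0.27396)/1.01393 + 251.6 = 80.8613
M3: Pc = R·M3+t = (+0.00392, -0.24144, +1.08535); u = 643.5·(+0.00392)/1.08535 + 331.1 = 333.4227, v = 631.9·(-0.24144)/1.08535 + 251.6 = 111.0301

c0=(337.87, 227.60) c1=(476.08, 203.92) c2=(461.30, 80.86) c3=(333.42, 111.03)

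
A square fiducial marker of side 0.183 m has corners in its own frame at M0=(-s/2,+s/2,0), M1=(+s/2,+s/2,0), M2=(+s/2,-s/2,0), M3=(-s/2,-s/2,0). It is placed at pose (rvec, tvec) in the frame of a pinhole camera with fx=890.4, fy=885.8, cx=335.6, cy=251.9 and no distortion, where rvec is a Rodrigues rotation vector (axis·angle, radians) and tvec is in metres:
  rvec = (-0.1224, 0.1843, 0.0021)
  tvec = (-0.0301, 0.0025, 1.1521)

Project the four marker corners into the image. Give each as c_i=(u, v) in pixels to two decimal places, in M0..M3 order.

Intrinsics K: fx=890.4, fy=885.8, cx=335.6, cy=251.9
Marker side s = 0.183 m; corners in marker frame (Z=0):
  M0 = (-0.0915, +0.0915, 0)
  M1 = (+0.0915, +0.0915, 0)
  M2 = (+0.0915, -0.0915, 0)
  M3 = (-0.0915, -0.0915, 0)
rvec = (-0.1224, 0.1843, 0.0021), |rvec| = θ = 0.22125 rad = 12.677°
Rodrigues: sinθ=0.21945, 1−cosθ=0.02438; R = I + sinθ·[k]× + (1−cosθ)·[k]×²:
    [+0.98308 -0.01332 +0.18267]
    [-0.00915 +0.99254 +0.12160]
    [-0.18293 -0.12121 +0.97563]
t = (-0.0301, 0.0025, 1.1521) m
M0: Pc = R·M0+t = (-0.12127, +0.09415, +1.15775); u = 890.4·(-0.12127)/1.15775 + 335.6 = 242.3332, v = 885.8·(+0.09415)/1.15775 + 251.9 = 323.9382
M1: Pc = R·M1+t = (+0.05863, +0.09248, +1.12427); u = 890.4·(+0.05863)/1.12427 + 335.6 = 382.0367, v = 885.8·(+0.09248)/1.12427 + 251.9 = 324.7638
M2: Pc = R·M2+t = (+0.06107, -0.08915, +1.14645); u = 890.4·(+0.06107)/1.14645 + 335.6 = 383.0309, v = 885.8·(-0.08915)/1.14645 + 251.9 = 183.0154
M3: Pc = R·M3+t = (-0.11883, -0.08748, +1.17993); u = 890.4·(-0.11883)/1.17993 + 335.6 = 245.9255, v = 885.8·(-0.08748)/1.17993 + 251.9 = 186.2268

c0=(242.33, 323.94) c1=(382.04, 324.76) c2=(383.03, 183.02) c3=(245.93, 186.23)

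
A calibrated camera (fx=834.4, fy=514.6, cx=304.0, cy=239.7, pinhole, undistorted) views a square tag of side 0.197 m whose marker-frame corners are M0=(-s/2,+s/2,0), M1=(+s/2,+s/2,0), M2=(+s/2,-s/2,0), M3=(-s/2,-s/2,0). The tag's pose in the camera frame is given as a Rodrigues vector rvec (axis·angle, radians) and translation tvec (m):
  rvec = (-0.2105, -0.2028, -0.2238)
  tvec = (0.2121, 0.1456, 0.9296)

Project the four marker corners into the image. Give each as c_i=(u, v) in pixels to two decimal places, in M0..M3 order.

Intrinsics K: fx=834.4, fy=514.6, cx=304.0, cy=239.7
Marker side s = 0.197 m; corners in marker frame (Z=0):
  M0 = (-0.0985, +0.0985, 0)
  M1 = (+0.0985, +0.0985, 0)
  M2 = (+0.0985, -0.0985, 0)
  M3 = (-0.0985, -0.0985, 0)
rvec = (-0.2105, -0.2028, -0.2238), |rvec| = θ = 0.36814 rad = 21.093°
Rodrigues: sinθ=0.35988, 1−cosθ=0.06700; R = I + sinθ·[k]× + (1−cosθ)·[k]×²:
    [+0.95491 +0.23988 -0.17496]
    [-0.19767 +0.95333 +0.22822]
    [+0.22154 -0.18334 +0.95776]
t = (0.2121, 0.1456, 0.9296) m
M0: Pc = R·M0+t = (+0.14167, +0.25897, +0.88972); u = 834.4·(+0.14167)/0.88972 + 304.0 = 436.8618, v = 514.6·(+0.25897)/0.88972 + 239.7 = 389.4867
M1: Pc = R·M1+t = (+0.32979, +0.22003, +0.93336); u = 834.4·(+0.32979)/0.93336 + 304.0 = 598.8201, v = 514.6·(+0.22003)/0.93336 + 239.7 = 361.0126
M2: Pc = R·M2+t = (+0.28253, +0.03223, +0.96948); u = 834.4·(+0.28253)/0.96948 + 304.0 = 547.1639, v = 514.6·(+0.03223)/0.96948 + 239.7 = 256.8055
M3: Pc = R·M3+t = (+0.09441, +0.07117, +0.92584); u = 834.4·(+0.09441)/0.92584 + 304.0 = 389.0888, v = 514.6·(+0.07117)/0.92584 + 239.7 = 279.2565

c0=(436.86, 389.49) c1=(598.82, 361.01) c2=(547.16, 256.81) c3=(389.09, 279.26)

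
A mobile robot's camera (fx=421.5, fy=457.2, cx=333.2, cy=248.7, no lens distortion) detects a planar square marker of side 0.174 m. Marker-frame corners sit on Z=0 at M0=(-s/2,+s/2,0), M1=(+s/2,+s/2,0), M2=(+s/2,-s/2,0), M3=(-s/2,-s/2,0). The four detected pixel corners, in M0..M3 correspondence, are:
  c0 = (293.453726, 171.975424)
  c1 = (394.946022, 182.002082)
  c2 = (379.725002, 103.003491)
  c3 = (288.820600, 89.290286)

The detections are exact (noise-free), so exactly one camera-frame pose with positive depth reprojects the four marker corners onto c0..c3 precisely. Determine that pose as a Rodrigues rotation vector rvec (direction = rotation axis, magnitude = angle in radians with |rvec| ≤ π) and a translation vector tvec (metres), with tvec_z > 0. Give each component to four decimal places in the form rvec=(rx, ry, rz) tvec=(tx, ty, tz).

Intrinsics K: fx=421.5, fy=457.2, cx=333.2, cy=248.7
Marker side s = 0.174 m; corners in marker frame (Z=0):
  M0 = (-0.0870, +0.0870, 0)
  M1 = (+0.0870, +0.0870, 0)
  M2 = (+0.0870, -0.0870, 0)
  M3 = (-0.0870, -0.0870, 0)
Detected image corners:
  c0 = (293.453726, 171.975424) px
  c1 = (394.946022, 182.002082) px
  c2 = (379.725002, 103.003491) px
  c3 = (288.820600, 89.290286) px
Planar DLT: solve 8×8 A·h = b for H (H[2,2]=1):
  H  [+673.35798 -169.19389 +340.45534]
  H  [+118.05668 +372.81135 +134.39870]
  H  [+0.36042 -0.66974 +1.00000]
B = K⁻¹H; ‖b₁‖=1.362616, ‖b₂‖=1.362615; λ = 2/(‖b₁‖+‖b₂‖) = 0.733883, sign → tz>0 ⇒ λ=+0.733883
r₁ = λ·B[:,0] = (+0.96330,+0.04562,+0.26450); r₂ = λ·B[:,1] = (+0.09396,+0.86579,-0.49151)
r₃ = r₁×r₂ = (-0.25143,+0.49833,+0.82973); SVD([r₁ r₂ r₃]) → R = UVᵀ:
  R  [+0.96330 +0.09396 -0.25143]
  R  [+0.04562 +0.86579 +0.49833]
  R  [+0.26450 -0.49151 +0.82973]
t = (+0.01263, -0.18347, +0.73388) m
tr R = 2.658825; θ = arccos((tr R − 1)/2) = 0.592741 rad = 33.962°
axis k = ((R−Rᵀ)₃₂, (R−Rᵀ)₁₃, (R−Rᵀ)₂₁) / (2 sinθ) = (-0.885940, -0.461778, -0.043263)
rvec = θ·k = (-0.525133, -0.273714, -0.025644)

rvec=(-0.5251, -0.2737, -0.0256) tvec=(0.0126, -0.1835, 0.7339)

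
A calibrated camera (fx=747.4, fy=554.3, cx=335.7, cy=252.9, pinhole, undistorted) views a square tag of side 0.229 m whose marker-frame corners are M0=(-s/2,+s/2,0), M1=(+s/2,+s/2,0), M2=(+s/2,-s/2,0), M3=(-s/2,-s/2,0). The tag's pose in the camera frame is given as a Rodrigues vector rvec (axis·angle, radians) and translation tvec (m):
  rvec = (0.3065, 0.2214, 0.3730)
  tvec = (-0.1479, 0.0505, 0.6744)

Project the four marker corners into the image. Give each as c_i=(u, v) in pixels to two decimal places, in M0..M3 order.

c0=(40.11, 334.45) c1=(248.71, 409.68) c2=(327.26, 247.12) c3=(90.09, 171.98)

Intrinsics K: fx=747.4, fy=554.3, cx=335.7, cy=252.9
Marker side s = 0.229 m; corners in marker frame (Z=0):
  M0 = (-0.1145, +0.1145, 0)
  M1 = (+0.1145, +0.1145, 0)
  M2 = (+0.1145, -0.1145, 0)
  M3 = (-0.1145, -0.1145, 0)
rvec = (0.3065, 0.2214, 0.3730), |rvec| = θ = 0.53112 rad = 30.431°
Rodrigues: sinθ=0.50650, 1−cosθ=0.13776; R = I + sinθ·[k]× + (1−cosθ)·[k]×²:
    [+0.90812 -0.32257 +0.26697]
    [+0.38885 +0.88618 -0.25196]
    [-0.15531 +0.33262 +0.93018]
t = (-0.1479, 0.0505, 0.6744) m
M0: Pc = R·M0+t = (-0.28881, +0.10744, +0.73027); u = 747.4·(-0.28881)/0.73027 + 335.7 = 40.1107, v = 554.3·(+0.10744)/0.73027 + 252.9 = 334.4541
M1: Pc = R·M1+t = (-0.08085, +0.19649, +0.69470); u = 747.4·(-0.08085)/0.69470 + 335.7 = 248.7119, v = 554.3·(+0.19649)/0.69470 + 252.9 = 409.6789
M2: Pc = R·M2+t = (-0.00699, -0.00644, +0.61853); u = 747.4·(-0.00699)/0.61853 + 335.7 = 327.2581, v = 554.3·(-0.00644)/0.61853 + 252.9 = 247.1250
M3: Pc = R·M3+t = (-0.21495, -0.09549, +0.65410); u = 747.4·(-0.21495)/0.65410 + 335.7 = 90.0943, v = 554.3·(-0.09549)/0.65410 + 252.9 = 171.9787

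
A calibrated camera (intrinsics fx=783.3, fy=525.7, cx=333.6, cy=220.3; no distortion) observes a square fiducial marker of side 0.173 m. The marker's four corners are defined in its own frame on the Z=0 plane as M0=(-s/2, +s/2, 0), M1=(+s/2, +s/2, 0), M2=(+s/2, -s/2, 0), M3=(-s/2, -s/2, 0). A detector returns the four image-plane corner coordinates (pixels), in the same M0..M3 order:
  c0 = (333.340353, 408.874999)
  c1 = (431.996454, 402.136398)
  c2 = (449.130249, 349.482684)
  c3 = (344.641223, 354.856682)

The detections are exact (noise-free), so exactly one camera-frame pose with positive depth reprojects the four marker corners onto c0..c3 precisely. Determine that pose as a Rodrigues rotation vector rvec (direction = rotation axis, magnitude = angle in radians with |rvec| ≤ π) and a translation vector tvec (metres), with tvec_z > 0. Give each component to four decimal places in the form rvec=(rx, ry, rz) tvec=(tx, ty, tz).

rvec=(0.4852, -0.2408, 0.0466) tvec=(0.0923, 0.3858, 1.2732)

Intrinsics K: fx=783.3, fy=525.7, cx=333.6, cy=220.3
Marker side s = 0.173 m; corners in marker frame (Z=0):
  M0 = (-0.0865, +0.0865, 0)
  M1 = (+0.0865, +0.0865, 0)
  M2 = (+0.0865, -0.0865, 0)
  M3 = (-0.0865, -0.0865, 0)
Detected image corners:
  c0 = (333.340353, 408.874999) px
  c1 = (431.996454, 402.136398) px
  c2 = (449.130249, 349.482684) px
  c3 = (344.641223, 354.856682) px
Planar DLT: solve 8×8 A·h = b for H (H[2,2]=1):
  H  [+660.10613 +57.21629 +390.38516]
  H  [+36.31133 +443.98872 +379.61491]
  H  [+0.18858 +0.35834 +1.00000]
B = K⁻¹H; ‖b₁‖=0.785449, ‖b₂‖=0.785449; λ = 2/(‖b₁‖+‖b₂‖) = 1.273156, sign → tz>0 ⇒ λ=+1.273156
r₁ = λ·B[:,0] = (+0.97067,-0.01267,+0.24009); r₂ = λ·B[:,1] = (-0.10130,+0.88408,+0.45622)
r₃ = r₁×r₂ = (-0.21804,-0.46716,+0.85687); SVD([r₁ r₂ r₃]) → R = UVᵀ:
  R  [+0.97067 -0.10130 -0.21804]
  R  [-0.01267 +0.88408 -0.46716]
  R  [+0.24009 +0.45622 +0.85687]
t = (+0.09230, +0.38583, +1.27316) m
tr R = 2.711614; θ = arccos((tr R − 1)/2) = 0.543688 rad = 31.151°
axis k = ((R−Rᵀ)₃₂, (R−Rᵀ)₁₃, (R−Rᵀ)₂₁) / (2 sinθ) = (+0.892511, -0.442816, +0.085666)
rvec = θ·k = (+0.485247, -0.240754, +0.046576)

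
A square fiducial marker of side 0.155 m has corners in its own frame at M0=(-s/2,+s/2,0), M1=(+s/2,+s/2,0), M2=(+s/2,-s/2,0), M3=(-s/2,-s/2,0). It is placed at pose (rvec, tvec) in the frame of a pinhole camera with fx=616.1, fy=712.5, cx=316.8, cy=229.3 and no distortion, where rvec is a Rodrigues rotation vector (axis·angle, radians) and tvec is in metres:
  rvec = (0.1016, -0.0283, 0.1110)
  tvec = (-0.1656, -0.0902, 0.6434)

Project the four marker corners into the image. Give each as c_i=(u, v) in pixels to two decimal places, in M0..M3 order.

Intrinsics K: fx=616.1, fy=712.5, cx=316.8, cy=229.3
Marker side s = 0.155 m; corners in marker frame (Z=0):
  M0 = (-0.0775, +0.0775, 0)
  M1 = (+0.0775, +0.0775, 0)
  M2 = (+0.0775, -0.0775, 0)
  M3 = (-0.0775, -0.0775, 0)
rvec = (0.1016, -0.0283, 0.1110), |rvec| = θ = 0.15312 rad = 8.773°
Rodrigues: sinθ=0.15252, 1−cosθ=0.01170; R = I + sinθ·[k]× + (1−cosθ)·[k]×²:
    [+0.99345 -0.11200 -0.02256]
    [+0.10913 +0.98870 -0.10277]
    [+0.03382 +0.09964 +0.99445]
t = (-0.1656, -0.0902, 0.6434) m
M0: Pc = R·M0+t = (-0.25127, -0.02203, +0.64850); u = 616.1·(-0.25127)/0.64850 + 316.8 = 78.0816, v = 712.5·(-0.02203)/0.64850 + 229.3 = 205.0921
M1: Pc = R·M1+t = (-0.09729, -0.00512, +0.65374); u = 616.1·(-0.09729)/0.65374 + 316.8 = 225.1142, v = 712.5·(-0.00512)/0.65374 + 229.3 = 223.7220
M2: Pc = R·M2+t = (-0.07993, -0.15837, +0.63830); u = 616.1·(-0.07993)/0.63830 + 316.8 = 239.6524, v = 712.5·(-0.15837)/0.63830 + 229.3 = 52.5237
M3: Pc = R·M3+t = (-0.23391, -0.17528, +0.63306); u = 616.1·(-0.23391)/0.63306 + 316.8 = 89.1533, v = 712.5·(-0.17528)/0.63306 + 229.3 = 32.0218

c0=(78.08, 205.09) c1=(225.11, 223.72) c2=(239.65, 52.52) c3=(89.15, 32.02)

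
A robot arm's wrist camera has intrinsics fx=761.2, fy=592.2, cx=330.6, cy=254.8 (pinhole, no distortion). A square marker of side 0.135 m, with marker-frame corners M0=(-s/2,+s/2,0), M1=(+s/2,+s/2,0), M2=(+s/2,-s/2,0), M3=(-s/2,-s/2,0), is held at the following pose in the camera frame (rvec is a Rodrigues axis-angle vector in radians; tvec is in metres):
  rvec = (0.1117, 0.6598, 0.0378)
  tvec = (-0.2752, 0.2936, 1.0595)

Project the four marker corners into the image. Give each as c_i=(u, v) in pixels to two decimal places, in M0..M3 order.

Intrinsics K: fx=761.2, fy=592.2, cx=330.6, cy=254.8
Marker side s = 0.135 m; corners in marker frame (Z=0):
  M0 = (-0.0675, +0.0675, 0)
  M1 = (+0.0675, +0.0675, 0)
  M2 = (+0.0675, -0.0675, 0)
  M3 = (-0.0675, -0.0675, 0)
rvec = (0.1117, 0.6598, 0.0378), |rvec| = θ = 0.67026 rad = 38.403°
Rodrigues: sinθ=0.62119, 1−cosθ=0.21634; R = I + sinθ·[k]× + (1−cosθ)·[k]×²:
    [+0.78967 +0.00046 +0.61353]
    [+0.07052 +0.99330 -0.09151]
    [-0.60946 +0.11553 +0.78435]
t = (-0.2752, 0.2936, 1.0595) m
M0: Pc = R·M0+t = (-0.32847, +0.35589, +1.10844); u = 761.2·(-0.32847)/1.10844 + 330.6 = 105.0276, v = 592.2·(+0.35589)/1.10844 + 254.8 = 444.9386
M1: Pc = R·M1+t = (-0.22187, +0.36541, +1.02616); u = 761.2·(-0.22187)/1.02616 + 330.6 = 166.0208, v = 592.2·(+0.36541)/1.02616 + 254.8 = 465.6783
M2: Pc = R·M2+t = (-0.22193, +0.23131, +1.01056); u = 761.2·(-0.22193)/1.01056 + 330.6 = 163.4341, v = 592.2·(+0.23131)/1.01056 + 254.8 = 390.3514
M3: Pc = R·M3+t = (-0.32853, +0.22179, +1.09284); u = 761.2·(-0.32853)/1.09284 + 330.6 = 101.7652, v = 592.2·(+0.22179)/1.09284 + 254.8 = 374.9868

c0=(105.03, 444.94) c1=(166.02, 465.68) c2=(163.43, 390.35) c3=(101.77, 374.99)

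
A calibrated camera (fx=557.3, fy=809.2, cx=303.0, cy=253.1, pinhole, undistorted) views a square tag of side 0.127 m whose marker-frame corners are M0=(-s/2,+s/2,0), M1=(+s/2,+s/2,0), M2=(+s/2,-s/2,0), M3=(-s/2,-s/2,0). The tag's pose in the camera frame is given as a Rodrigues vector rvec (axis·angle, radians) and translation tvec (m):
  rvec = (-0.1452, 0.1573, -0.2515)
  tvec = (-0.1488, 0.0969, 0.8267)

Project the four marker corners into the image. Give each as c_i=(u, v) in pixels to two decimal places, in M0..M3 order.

Intrinsics K: fx=557.3, fy=809.2, cx=303.0, cy=253.1
Marker side s = 0.127 m; corners in marker frame (Z=0):
  M0 = (-0.0635, +0.0635, 0)
  M1 = (+0.0635, +0.0635, 0)
  M2 = (+0.0635, -0.0635, 0)
  M3 = (-0.0635, -0.0635, 0)
rvec = (-0.1452, 0.1573, -0.2515), |rvec| = θ = 0.33027 rad = 18.923°
Rodrigues: sinθ=0.32430, 1−cosθ=0.05405; R = I + sinθ·[k]× + (1−cosθ)·[k]×²:
    [+0.95640 +0.23564 +0.17255]
    [-0.25827 +0.95821 +0.12297]
    [-0.13636 -0.16218 +0.97729]
t = (-0.1488, 0.0969, 0.8267) m
M0: Pc = R·M0+t = (-0.19457, +0.17415, +0.82506); u = 557.3·(-0.19457)/0.82506 + 303.0 = 171.5757, v = 809.2·(+0.17415)/0.82506 + 253.1 = 423.8989
M1: Pc = R·M1+t = (-0.07311, +0.14135, +0.80774); u = 557.3·(-0.07311)/0.80774 + 303.0 = 252.5609, v = 809.2·(+0.14135)/0.80774 + 253.1 = 394.7015
M2: Pc = R·M2+t = (-0.10303, +0.01965, +0.82834); u = 557.3·(-0.10303)/0.82834 + 303.0 = 233.6813, v = 809.2·(+0.01965)/0.82834 + 253.1 = 272.2992
M3: Pc = R·M3+t = (-0.22449, +0.05245, +0.84566); u = 557.3·(-0.22449)/0.84566 + 303.0 = 155.0551, v = 809.2·(+0.05245)/0.84566 + 253.1 = 303.2922

c0=(171.58, 423.90) c1=(252.56, 394.70) c2=(233.68, 272.30) c3=(155.06, 303.29)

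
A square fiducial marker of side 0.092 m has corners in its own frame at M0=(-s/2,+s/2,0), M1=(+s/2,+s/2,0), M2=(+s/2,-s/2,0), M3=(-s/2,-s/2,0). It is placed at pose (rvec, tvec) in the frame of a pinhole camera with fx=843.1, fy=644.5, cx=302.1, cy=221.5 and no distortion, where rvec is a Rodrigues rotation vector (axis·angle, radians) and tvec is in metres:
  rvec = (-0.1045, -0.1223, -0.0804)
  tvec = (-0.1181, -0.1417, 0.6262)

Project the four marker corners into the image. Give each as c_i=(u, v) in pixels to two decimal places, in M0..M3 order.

Intrinsics K: fx=843.1, fy=644.5, cx=302.1, cy=221.5
Marker side s = 0.092 m; corners in marker frame (Z=0):
  M0 = (-0.0460, +0.0460, 0)
  M1 = (+0.0460, +0.0460, 0)
  M2 = (+0.0460, -0.0460, 0)
  M3 = (-0.0460, -0.0460, 0)
rvec = (-0.1045, -0.1223, -0.0804), |rvec| = θ = 0.17984 rad = 10.304°
Rodrigues: sinθ=0.17887, 1−cosθ=0.01613; R = I + sinθ·[k]× + (1−cosθ)·[k]×²:
    [+0.98932 +0.08634 -0.11745]
    [-0.07359 +0.99133 +0.10884]
    [+0.12583 -0.09903 +0.98710]
t = (-0.1181, -0.1417, 0.6262) m
M0: Pc = R·M0+t = (-0.15964, -0.09271, +0.61586); u = 843.1·(-0.15964)/0.61586 + 302.1 = 83.5588, v = 644.5·(-0.09271)/0.61586 + 221.5 = 124.4744
M1: Pc = R·M1+t = (-0.06862, -0.09948, +0.62743); u = 843.1·(-0.06862)/0.62743 + 302.1 = 209.8936, v = 644.5·(-0.09948)/0.62743 + 221.5 = 119.3097
M2: Pc = R·M2+t = (-0.07656, -0.19069, +0.63654); u = 843.1·(-0.07656)/0.63654 + 302.1 = 200.6926, v = 644.5·(-0.19069)/0.63654 + 221.5 = 28.4300
M3: Pc = R·M3+t = (-0.16758, -0.18392, +0.62497); u = 843.1·(-0.16758)/0.62497 + 302.1 = 76.0291, v = 644.5·(-0.18392)/0.62497 + 221.5 = 31.8360

c0=(83.56, 124.47) c1=(209.89, 119.31) c2=(200.69, 28.43) c3=(76.03, 31.84)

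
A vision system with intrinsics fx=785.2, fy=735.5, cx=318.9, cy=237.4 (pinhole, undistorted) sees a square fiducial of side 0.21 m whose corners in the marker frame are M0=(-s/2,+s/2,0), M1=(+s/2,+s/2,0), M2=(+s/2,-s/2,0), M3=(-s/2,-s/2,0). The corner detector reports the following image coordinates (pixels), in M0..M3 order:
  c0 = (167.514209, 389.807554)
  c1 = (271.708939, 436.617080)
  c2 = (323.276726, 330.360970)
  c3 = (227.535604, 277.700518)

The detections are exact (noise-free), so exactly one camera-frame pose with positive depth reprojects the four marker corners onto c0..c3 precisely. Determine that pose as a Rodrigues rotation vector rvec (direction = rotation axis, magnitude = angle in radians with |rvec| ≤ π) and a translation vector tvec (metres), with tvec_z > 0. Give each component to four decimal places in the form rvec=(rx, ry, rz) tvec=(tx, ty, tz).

rvec=(-0.1549, -0.5388, 0.4978) tvec=(-0.1137, 0.2130, 1.2952)

Intrinsics K: fx=785.2, fy=735.5, cx=318.9, cy=237.4
Marker side s = 0.21 m; corners in marker frame (Z=0):
  M0 = (-0.1050, +0.1050, 0)
  M1 = (+0.1050, +0.1050, 0)
  M2 = (+0.1050, -0.1050, 0)
  M3 = (-0.1050, -0.1050, 0)
Detected image corners:
  c0 = (167.514209, 389.807554) px
  c1 = (271.708939, 436.617080) px
  c2 = (323.276726, 330.360970) px
  c3 = (227.535604, 277.700518) px
Planar DLT: solve 8×8 A·h = b for H (H[2,2]=1):
  H  [+562.15495 -316.30788 +249.95206]
  H  [+362.54949 +444.98627 +358.34524]
  H  [+0.34971 -0.20750 +1.00000]
B = K⁻¹H; ‖b₁‖=0.772080, ‖b₂‖=0.772080; λ = 2/(‖b₁‖+‖b₂‖) = 1.295203, sign → tz>0 ⇒ λ=+1.295203
r₁ = λ·B[:,0] = (+0.74333,+0.49225,+0.45294); r₂ = λ·B[:,1] = (-0.41260,+0.87036,-0.26876)
r₃ = r₁×r₂ = (-0.52652,+0.01289,+0.85007); SVD([r₁ r₂ r₃]) → R = UVᵀ:
  R  [+0.74333 -0.41260 -0.52652]
  R  [+0.49225 +0.87036 +0.01289]
  R  [+0.45294 -0.26876 +0.85007]
t = (-0.11373, +0.21298, +1.29520) m
tr R = 2.463756; θ = arccos((tr R − 1)/2) = 0.749723 rad = 42.956°
axis k = ((R−Rᵀ)₃₂, (R−Rᵀ)₁₃, (R−Rᵀ)₂₁) / (2 sinθ) = (-0.206656, -0.718674, +0.663929)
rvec = θ·k = (-0.154934, -0.538806, +0.497762)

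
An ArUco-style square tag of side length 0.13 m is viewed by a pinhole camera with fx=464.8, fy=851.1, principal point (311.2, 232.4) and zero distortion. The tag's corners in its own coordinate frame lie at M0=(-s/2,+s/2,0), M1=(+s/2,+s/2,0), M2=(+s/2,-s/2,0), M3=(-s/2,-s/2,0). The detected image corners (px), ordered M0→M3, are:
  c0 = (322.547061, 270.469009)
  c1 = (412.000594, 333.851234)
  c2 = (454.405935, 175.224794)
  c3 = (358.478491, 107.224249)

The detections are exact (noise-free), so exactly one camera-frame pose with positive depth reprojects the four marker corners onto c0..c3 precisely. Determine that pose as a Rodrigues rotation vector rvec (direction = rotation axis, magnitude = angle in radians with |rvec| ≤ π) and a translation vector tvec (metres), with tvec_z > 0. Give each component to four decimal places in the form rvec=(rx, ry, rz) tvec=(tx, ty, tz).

Intrinsics K: fx=464.8, fy=851.1, cx=311.2, cy=232.4
Marker side s = 0.13 m; corners in marker frame (Z=0):
  M0 = (-0.0650, +0.0650, 0)
  M1 = (+0.0650, +0.0650, 0)
  M2 = (+0.0650, -0.0650, 0)
  M3 = (-0.0650, -0.0650, 0)
Detected image corners:
  c0 = (322.547061, 270.469009) px
  c1 = (412.000594, 333.851234) px
  c2 = (454.405935, 175.224794) px
  c3 = (358.478491, 107.224249) px
Planar DLT: solve 8×8 A·h = b for H (H[2,2]=1):
  H  [+712.60877 -93.25126 +386.17714]
  H  [+504.96987 +1357.18729 +224.50777]
  H  [+0.00123 +0.53778 +1.00000]
B = K⁻¹H; ‖b₁‖=1.643063, ‖b₂‖=1.643063; λ = 2/(‖b₁‖+‖b₂‖) = 0.608619, sign → tz>0 ⇒ λ=+0.608619
r₁ = λ·B[:,0] = (+0.93260,+0.36090,+0.00075); r₂ = λ·B[:,1] = (-0.34125,+0.88115,+0.32731)
r₃ = r₁×r₂ = (+0.11747,-0.30550,+0.94492); SVD([r₁ r₂ r₃]) → R = UVᵀ:
  R  [+0.93260 -0.34125 +0.11747]
  R  [+0.36090 +0.88115 -0.30550]
  R  [+0.00075 +0.32731 +0.94492]
t = (+0.09818, -0.00564, +0.60862) m
tr R = 2.758671; θ = arccos((tr R − 1)/2) = 0.496332 rad = 28.438°
axis k = ((R−Rᵀ)₃₂, (R−Rᵀ)₁₃, (R−Rᵀ)₂₁) / (2 sinθ) = (+0.664430, +0.122550, +0.737234)
rvec = θ·k = (+0.329778, +0.060825, +0.365913)

rvec=(0.3298, 0.0608, 0.3659) tvec=(0.0982, -0.0056, 0.6086)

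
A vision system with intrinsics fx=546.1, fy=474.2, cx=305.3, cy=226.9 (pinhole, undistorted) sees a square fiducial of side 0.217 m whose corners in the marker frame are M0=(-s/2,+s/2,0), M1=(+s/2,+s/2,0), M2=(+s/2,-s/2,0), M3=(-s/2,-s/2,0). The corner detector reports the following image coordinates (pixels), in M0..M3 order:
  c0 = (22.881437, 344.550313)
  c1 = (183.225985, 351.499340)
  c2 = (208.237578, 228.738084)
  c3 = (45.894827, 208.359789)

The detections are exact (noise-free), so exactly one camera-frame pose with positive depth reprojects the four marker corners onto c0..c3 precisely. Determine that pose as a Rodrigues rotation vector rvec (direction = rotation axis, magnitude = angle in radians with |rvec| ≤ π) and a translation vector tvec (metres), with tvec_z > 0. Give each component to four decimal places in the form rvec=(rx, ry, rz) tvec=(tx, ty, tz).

Intrinsics K: fx=546.1, fy=474.2, cx=305.3, cy=226.9
Marker side s = 0.217 m; corners in marker frame (Z=0):
  M0 = (-0.1085, +0.1085, 0)
  M1 = (+0.1085, +0.1085, 0)
  M2 = (+0.1085, -0.1085, 0)
  M3 = (-0.1085, -0.1085, 0)
Detected image corners:
  c0 = (22.881437, 344.550313) px
  c1 = (183.225985, 351.499340) px
  c2 = (208.237578, 228.738084) px
  c3 = (45.894827, 208.359789) px
Planar DLT: solve 8×8 A·h = b for H (H[2,2]=1):
  H  [+796.91898 -96.36519 +118.96258]
  H  [+194.17240 +630.86129 +284.51793]
  H  [+0.46465 +0.12623 +1.00000]
B = K⁻¹H; ‖b₁‖=1.299917, ‖b₂‖=1.299917; λ = 2/(‖b₁‖+‖b₂‖) = 0.769280, sign → tz>0 ⇒ λ=+0.769280
r₁ = λ·B[:,0] = (+0.92277,+0.14396,+0.35745); r₂ = λ·B[:,1] = (-0.19003,+0.97696,+0.09710)
r₃ = r₁×r₂ = (-0.33523,-0.15753,+0.92887); SVD([r₁ r₂ r₃]) → R = UVᵀ:
  R  [+0.92277 -0.19003 -0.33523]
  R  [+0.14396 +0.97696 -0.15753]
  R  [+0.35745 +0.09710 +0.92887]
t = (-0.26249, +0.09347, +0.76928) m
tr R = 2.828605; θ = arccos((tr R − 1)/2) = 0.417013 rad = 23.893°
axis k = ((R−Rᵀ)₃₂, (R−Rᵀ)₁₃, (R−Rᵀ)₂₁) / (2 sinθ) = (+0.314339, -0.855097, +0.412311)
rvec = θ·k = (+0.131083, -0.356587, +0.171939)

rvec=(0.1311, -0.3566, 0.1719) tvec=(-0.2625, 0.0935, 0.7693)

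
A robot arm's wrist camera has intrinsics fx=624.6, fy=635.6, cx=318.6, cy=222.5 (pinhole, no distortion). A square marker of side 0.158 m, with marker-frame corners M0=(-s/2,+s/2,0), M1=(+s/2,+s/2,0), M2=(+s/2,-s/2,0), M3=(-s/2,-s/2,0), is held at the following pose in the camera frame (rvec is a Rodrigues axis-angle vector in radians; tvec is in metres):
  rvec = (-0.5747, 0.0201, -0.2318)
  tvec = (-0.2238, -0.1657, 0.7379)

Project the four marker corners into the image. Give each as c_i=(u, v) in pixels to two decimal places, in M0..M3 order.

c0=(62.09, 145.49) c1=(202.27, 114.27) c2=(188.31, 21.82) c3=(63.42, 48.75)

Intrinsics K: fx=624.6, fy=635.6, cx=318.6, cy=222.5
Marker side s = 0.158 m; corners in marker frame (Z=0):
  M0 = (-0.0790, +0.0790, 0)
  M1 = (+0.0790, +0.0790, 0)
  M2 = (+0.0790, -0.0790, 0)
  M3 = (-0.0790, -0.0790, 0)
rvec = (-0.5747, 0.0201, -0.2318), |rvec| = θ = 0.62001 rad = 35.524°
Rodrigues: sinθ=0.58105, 1−cosθ=0.18613; R = I + sinθ·[k]× + (1−cosθ)·[k]×²:
    [+0.97379 +0.21164 +0.08334]
    [-0.22282 +0.81407 +0.53632]
    [+0.04566 -0.54084 +0.83989]
t = (-0.2238, -0.1657, 0.7379) m
M0: Pc = R·M0+t = (-0.28401, -0.08379, +0.69157); u = 624.6·(-0.28401)/0.69157 + 318.6 = 62.0917, v = 635.6·(-0.08379)/0.69157 + 222.5 = 145.4950
M1: Pc = R·M1+t = (-0.13015, -0.11899, +0.69878); u = 624.6·(-0.13015)/0.69878 + 318.6 = 202.2654, v = 635.6·(-0.11899)/0.69878 + 222.5 = 114.2670
M2: Pc = R·M2+t = (-0.16359, -0.24761, +0.78423); u = 624.6·(-0.16359)/0.78423 + 318.6 = 188.3092, v = 635.6·(-0.24761)/0.78423 + 222.5 = 21.8152
M3: Pc = R·M3+t = (-0.31745, -0.21241, +0.77702); u = 624.6·(-0.31745)/0.77702 + 318.6 = 63.4215, v = 635.6·(-0.21241)/0.77702 + 222.5 = 48.7505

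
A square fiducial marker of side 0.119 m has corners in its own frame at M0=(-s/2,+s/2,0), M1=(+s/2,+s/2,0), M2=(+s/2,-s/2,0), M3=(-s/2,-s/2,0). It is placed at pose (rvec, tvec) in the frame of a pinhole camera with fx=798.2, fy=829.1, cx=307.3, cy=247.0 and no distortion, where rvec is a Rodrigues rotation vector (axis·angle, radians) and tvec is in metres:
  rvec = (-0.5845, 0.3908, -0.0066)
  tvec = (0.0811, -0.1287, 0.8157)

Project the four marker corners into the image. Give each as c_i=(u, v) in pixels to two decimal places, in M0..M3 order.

c0=(326.94, 172.76) c1=(443.49, 153.65) c2=(444.83, 61.08) c3=(336.80, 83.32)

Intrinsics K: fx=798.2, fy=829.1, cx=307.3, cy=247.0
Marker side s = 0.119 m; corners in marker frame (Z=0):
  M0 = (-0.0595, +0.0595, 0)
  M1 = (+0.0595, +0.0595, 0)
  M2 = (+0.0595, -0.0595, 0)
  M3 = (-0.0595, -0.0595, 0)
rvec = (-0.5845, 0.3908, -0.0066), |rvec| = θ = 0.70314 rad = 40.287°
Rodrigues: sinθ=0.64662, 1−cosθ=0.23719; R = I + sinθ·[k]× + (1−cosθ)·[k]×²:
    [+0.92671 -0.10351 +0.36123]
    [-0.11565 +0.83608 +0.53628]
    [-0.35753 -0.53875 +0.76284]
t = (0.0811, -0.1287, 0.8157) m
M0: Pc = R·M0+t = (+0.01980, -0.07207, +0.80492); u = 798.2·(+0.01980)/0.80492 + 307.3 = 326.9364, v = 829.1·(-0.07207)/0.80492 + 247.0 = 172.7629
M1: Pc = R·M1+t = (+0.13008, -0.08583, +0.76237); u = 798.2·(+0.13008)/0.76237 + 307.3 = 443.4936, v = 829.1·(-0.08583)/0.76237 + 247.0 = 153.6527
M2: Pc = R·M2+t = (+0.14240, -0.18533, +0.82648); u = 798.2·(+0.14240)/0.82648 + 307.3 = 444.8255, v = 829.1·(-0.18533)/0.82648 + 247.0 = 61.0849
M3: Pc = R·M3+t = (+0.03212, -0.17157, +0.86903); u = 798.2·(+0.03212)/0.86903 + 307.3 = 336.8018, v = 829.1·(-0.17157)/0.86903 + 247.0 = 83.3173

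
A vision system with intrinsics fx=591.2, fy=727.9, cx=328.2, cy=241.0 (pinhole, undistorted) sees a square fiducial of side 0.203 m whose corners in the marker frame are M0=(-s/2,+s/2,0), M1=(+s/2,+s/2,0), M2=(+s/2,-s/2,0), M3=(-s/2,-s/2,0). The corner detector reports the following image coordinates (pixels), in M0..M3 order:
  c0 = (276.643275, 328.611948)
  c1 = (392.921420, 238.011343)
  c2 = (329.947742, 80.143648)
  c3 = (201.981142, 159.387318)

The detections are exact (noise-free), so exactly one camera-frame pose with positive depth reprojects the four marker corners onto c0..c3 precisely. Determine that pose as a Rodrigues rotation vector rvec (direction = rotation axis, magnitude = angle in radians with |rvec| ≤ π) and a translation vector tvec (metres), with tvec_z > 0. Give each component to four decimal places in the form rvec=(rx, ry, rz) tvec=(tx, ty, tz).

Intrinsics K: fx=591.2, fy=727.9, cx=328.2, cy=241.0
Marker side s = 0.203 m; corners in marker frame (Z=0):
  M0 = (-0.1015, +0.1015, 0)
  M1 = (+0.1015, +0.1015, 0)
  M2 = (+0.1015, -0.1015, 0)
  M3 = (-0.1015, -0.1015, 0)
Detected image corners:
  c0 = (276.643275, 328.611948) px
  c1 = (392.921420, 238.011343) px
  c2 = (329.947742, 80.143648) px
  c3 = (201.981142, 159.387318) px
Planar DLT: solve 8×8 A·h = b for H (H[2,2]=1):
  H  [+737.33985 +402.44522 +303.94048]
  H  [-327.44106 +847.81341 +201.37141]
  H  [+0.45404 +0.21562 +1.00000]
B = K⁻¹H; ‖b₁‖=1.247659, ‖b₂‖=1.247659; λ = 2/(‖b₁‖+‖b₂‖) = 0.801501, sign → tz>0 ⇒ λ=+0.801501
r₁ = λ·B[:,0] = (+0.79760,-0.48104,+0.36391); r₂ = λ·B[:,1] = (+0.44966,+0.87632,+0.17282)
r₃ = r₁×r₂ = (-0.40204,+0.02580,+0.91526); SVD([r₁ r₂ r₃]) → R = UVᵀ:
  R  [+0.79760 +0.44966 -0.40204]
  R  [-0.48104 +0.87632 +0.02580]
  R  [+0.36391 +0.17282 +0.91526]
t = (-0.03289, -0.04364, +0.80150) m
tr R = 2.589180; θ = arccos((tr R − 1)/2) = 0.652464 rad = 37.383°
axis k = ((R−Rᵀ)₃₂, (R−Rᵀ)₁₃, (R−Rᵀ)₂₁) / (2 sinθ) = (+0.121081, -0.630783, -0.766455)
rvec = θ·k = (+0.079001, -0.411563, -0.500084)

rvec=(0.0790, -0.4116, -0.5001) tvec=(-0.0329, -0.0436, 0.8015)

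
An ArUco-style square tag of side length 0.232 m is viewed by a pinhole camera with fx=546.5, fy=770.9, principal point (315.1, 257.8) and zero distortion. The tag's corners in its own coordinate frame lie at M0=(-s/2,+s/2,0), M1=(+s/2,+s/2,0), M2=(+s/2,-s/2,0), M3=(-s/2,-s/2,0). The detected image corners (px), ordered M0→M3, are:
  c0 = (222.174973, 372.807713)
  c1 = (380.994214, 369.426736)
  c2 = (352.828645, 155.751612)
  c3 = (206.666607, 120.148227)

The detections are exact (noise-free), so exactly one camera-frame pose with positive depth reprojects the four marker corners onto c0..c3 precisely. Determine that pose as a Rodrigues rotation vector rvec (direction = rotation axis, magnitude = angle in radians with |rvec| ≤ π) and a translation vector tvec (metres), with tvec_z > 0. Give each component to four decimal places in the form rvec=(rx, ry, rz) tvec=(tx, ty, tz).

Intrinsics K: fx=546.5, fy=770.9, cx=315.1, cy=257.8
Marker side s = 0.232 m; corners in marker frame (Z=0):
  M0 = (-0.1160, +0.1160, 0)
  M1 = (+0.1160, +0.1160, 0)
  M2 = (+0.1160, -0.1160, 0)
  M3 = (-0.1160, -0.1160, 0)
Detected image corners:
  c0 = (222.174973, 372.807713) px
  c1 = (380.994214, 369.426736) px
  c2 = (352.828645, 155.751612) px
  c3 = (206.666607, 120.148227) px
Planar DLT: solve 8×8 A·h = b for H (H[2,2]=1):
  H  [+874.63836 -38.82127 +296.73487]
  H  [+265.60486 +879.18851 +248.94069]
  H  [+0.75284 -0.46558 +1.00000]
B = K⁻¹H; ‖b₁‖=1.391324, ‖b₂‖=1.391324; λ = 2/(‖b₁‖+‖b₂‖) = 0.718740, sign → tz>0 ⇒ λ=+0.718740
r₁ = λ·B[:,0] = (+0.83831,+0.06668,+0.54109); r₂ = λ·B[:,1] = (+0.14188,+0.93161,-0.33463)
r₃ = r₁×r₂ = (-0.52640,+0.35730,+0.77152); SVD([r₁ r₂ r₃]) → R = UVᵀ:
  R  [+0.83831 +0.14188 -0.52640]
  R  [+0.06668 +0.93161 +0.35730]
  R  [+0.54109 -0.33463 +0.77152]
t = (-0.02415, -0.00826, +0.71874) m
tr R = 2.541438; θ = arccos((tr R − 1)/2) = 0.690827 rad = 39.581°
axis k = ((R−Rᵀ)₃₂, (R−Rᵀ)₁₃, (R−Rᵀ)₂₁) / (2 sinθ) = (-0.542966, -0.837678, -0.059011)
rvec = θ·k = (-0.375096, -0.578691, -0.040766)

rvec=(-0.3751, -0.5787, -0.0408) tvec=(-0.0242, -0.0083, 0.7187)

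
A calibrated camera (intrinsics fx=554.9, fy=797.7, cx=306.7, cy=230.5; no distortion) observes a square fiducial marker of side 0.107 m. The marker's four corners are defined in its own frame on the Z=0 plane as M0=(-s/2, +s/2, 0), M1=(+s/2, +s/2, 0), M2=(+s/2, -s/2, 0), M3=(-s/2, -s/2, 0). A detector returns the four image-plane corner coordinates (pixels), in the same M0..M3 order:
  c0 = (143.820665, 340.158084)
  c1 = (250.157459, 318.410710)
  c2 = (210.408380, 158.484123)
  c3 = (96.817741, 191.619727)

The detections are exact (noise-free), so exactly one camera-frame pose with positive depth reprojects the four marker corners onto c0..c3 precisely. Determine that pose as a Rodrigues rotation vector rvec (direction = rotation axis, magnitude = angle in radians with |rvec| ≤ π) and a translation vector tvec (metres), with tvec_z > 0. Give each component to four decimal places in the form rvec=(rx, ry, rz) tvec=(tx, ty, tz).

Intrinsics K: fx=554.9, fy=797.7, cx=306.7, cy=230.5
Marker side s = 0.107 m; corners in marker frame (Z=0):
  M0 = (-0.0535, +0.0535, 0)
  M1 = (+0.0535, +0.0535, 0)
  M2 = (+0.0535, -0.0535, 0)
  M3 = (-0.0535, -0.0535, 0)
Detected image corners:
  c0 = (143.820665, 340.158084) px
  c1 = (250.157459, 318.410710) px
  c2 = (210.408380, 158.484123) px
  c3 = (96.817741, 191.619727) px
Planar DLT: solve 8×8 A·h = b for H (H[2,2]=1):
  H  [+931.12243 +551.94131 +174.66935]
  H  [-390.85500 +1649.28805 +255.99236]
  H  [-0.54232 +0.83043 +1.00000]
B = K⁻¹H; ‖b₁‖=2.077661, ‖b₂‖=2.077661; λ = 2/(‖b₁‖+‖b₂‖) = 0.481310, sign → tz>0 ⇒ λ=+0.481310
r₁ = λ·B[:,0] = (+0.95191,-0.16041,-0.26103); r₂ = λ·B[:,1] = (+0.25783,+0.87964,+0.39969)
r₃ = r₁×r₂ = (+0.16550,-0.44777,+0.87870); SVD([r₁ r₂ r₃]) → R = UVᵀ:
  R  [+0.95191 +0.25783 +0.16550]
  R  [-0.16041 +0.87964 -0.44777]
  R  [-0.26103 +0.39969 +0.87870]
t = (-0.11452, +0.01538, +0.48131) m
tr R = 2.710252; θ = arccos((tr R − 1)/2) = 0.545003 rad = 31.226°
axis k = ((R−Rᵀ)₃₂, (R−Rᵀ)₁₃, (R−Rᵀ)₂₁) / (2 sinθ) = (+0.817353, +0.411367, -0.403375)
rvec = θ·k = (+0.445460, +0.224196, -0.219840)

rvec=(0.4455, 0.2242, -0.2198) tvec=(-0.1145, 0.0154, 0.4813)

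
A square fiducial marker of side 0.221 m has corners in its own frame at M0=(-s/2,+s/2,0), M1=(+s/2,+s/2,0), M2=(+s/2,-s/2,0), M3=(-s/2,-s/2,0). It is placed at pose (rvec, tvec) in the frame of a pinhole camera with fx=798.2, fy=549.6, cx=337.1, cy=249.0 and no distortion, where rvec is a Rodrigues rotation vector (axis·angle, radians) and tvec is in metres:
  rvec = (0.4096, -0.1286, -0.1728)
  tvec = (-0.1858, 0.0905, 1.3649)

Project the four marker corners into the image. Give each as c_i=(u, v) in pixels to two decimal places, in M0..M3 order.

Intrinsics K: fx=798.2, fy=549.6, cx=337.1, cy=249.0
Marker side s = 0.221 m; corners in marker frame (Z=0):
  M0 = (-0.1105, +0.1105, 0)
  M1 = (+0.1105, +0.1105, 0)
  M2 = (+0.1105, -0.1105, 0)
  M3 = (-0.1105, -0.1105, 0)
rvec = (0.4096, -0.1286, -0.1728), |rvec| = θ = 0.46279 rad = 26.516°
Rodrigues: sinθ=0.44644, 1−cosθ=0.10519; R = I + sinθ·[k]× + (1−cosθ)·[k]×²:
    [+0.97721 +0.14083 -0.15882]
    [-0.19257 +0.90294 -0.38422]
    [+0.08930 +0.40605 +0.90948]
t = (-0.1858, 0.0905, 1.3649) m
M0: Pc = R·M0+t = (-0.27822, +0.21155, +1.39990); u = 798.2·(-0.27822)/1.39990 + 337.1 = 178.4633, v = 549.6·(+0.21155)/1.39990 + 249.0 = 332.0556
M1: Pc = R·M1+t = (-0.06226, +0.16900, +1.41964); u = 798.2·(-0.06226)/1.41964 + 337.1 = 302.0958, v = 549.6·(+0.16900)/1.41964 + 249.0 = 314.4252
M2: Pc = R·M2+t = (-0.09338, -0.03055, +1.32990); u = 798.2·(-0.09338)/1.32990 + 337.1 = 281.0540, v = 549.6·(-0.03055)/1.32990 + 249.0 = 236.3735
M3: Pc = R·M3+t = (-0.30934, +0.01200, +1.31016); u = 798.2·(-0.30934)/1.31016 + 337.1 = 148.6367, v = 549.6·(+0.01200)/1.31016 + 249.0 = 254.0357

c0=(178.46, 332.06) c1=(302.10, 314.43) c2=(281.05, 236.37) c3=(148.64, 254.04)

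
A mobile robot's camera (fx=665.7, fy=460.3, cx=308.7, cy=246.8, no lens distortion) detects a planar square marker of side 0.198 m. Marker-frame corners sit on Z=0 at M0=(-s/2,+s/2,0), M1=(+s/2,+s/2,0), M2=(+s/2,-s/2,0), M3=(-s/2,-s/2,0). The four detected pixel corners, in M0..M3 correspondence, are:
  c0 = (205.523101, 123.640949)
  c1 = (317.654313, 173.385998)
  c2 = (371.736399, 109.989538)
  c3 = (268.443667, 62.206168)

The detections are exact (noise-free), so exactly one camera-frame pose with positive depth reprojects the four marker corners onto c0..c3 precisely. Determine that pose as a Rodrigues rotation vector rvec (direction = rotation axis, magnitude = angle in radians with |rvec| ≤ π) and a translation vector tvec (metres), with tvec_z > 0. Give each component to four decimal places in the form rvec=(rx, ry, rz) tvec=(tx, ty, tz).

Intrinsics K: fx=665.7, fy=460.3, cx=308.7, cy=246.8
Marker side s = 0.198 m; corners in marker frame (Z=0):
  M0 = (-0.0990, +0.0990, 0)
  M1 = (+0.0990, +0.0990, 0)
  M2 = (+0.0990, -0.0990, 0)
  M3 = (-0.0990, -0.0990, 0)
Detected image corners:
  c0 = (205.523101, 123.640949) px
  c1 = (317.654313, 173.385998) px
  c2 = (371.736399, 109.989538) px
  c3 = (268.443667, 62.206168) px
Planar DLT: solve 8×8 A·h = b for H (H[2,2]=1):
  H  [+576.92543 -397.43238 +292.47506]
  H  [+259.70479 +274.05545 +116.49942]
  H  [+0.11588 -0.35149 +1.00000]
B = K⁻¹H; ‖b₁‖=0.962460, ‖b₂‖=0.962460; λ = 2/(‖b₁‖+‖b₂‖) = 1.039004, sign → tz>0 ⇒ λ=+1.039004
r₁ = λ·B[:,0] = (+0.84462,+0.52166,+0.12040); r₂ = λ·B[:,1] = (-0.45095,+0.81442,-0.36520)
r₃ = r₁×r₂ = (-0.28856,+0.25416,+0.92311); SVD([r₁ r₂ r₃]) → R = UVᵀ:
  R  [+0.84462 -0.45095 -0.28856]
  R  [+0.52166 +0.81442 +0.25416]
  R  [+0.12040 -0.36520 +0.92311]
t = (-0.02532, -0.29412, +1.03900) m
tr R = 2.582143; θ = arccos((tr R − 1)/2) = 0.658238 rad = 37.714°
axis k = ((R−Rᵀ)₃₂, (R−Rᵀ)₁₃, (R−Rᵀ)₂₁) / (2 sinθ) = (-0.506241, -0.334272, +0.794973)
rvec = θ·k = (-0.333227, -0.220030, +0.523282)

rvec=(-0.3332, -0.2200, 0.5233) tvec=(-0.0253, -0.2941, 1.0390)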